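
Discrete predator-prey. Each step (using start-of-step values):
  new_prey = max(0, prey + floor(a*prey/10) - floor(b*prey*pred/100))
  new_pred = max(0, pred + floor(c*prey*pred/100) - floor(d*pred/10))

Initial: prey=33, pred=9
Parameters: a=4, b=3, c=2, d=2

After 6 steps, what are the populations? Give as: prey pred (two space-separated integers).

Step 1: prey: 33+13-8=38; pred: 9+5-1=13
Step 2: prey: 38+15-14=39; pred: 13+9-2=20
Step 3: prey: 39+15-23=31; pred: 20+15-4=31
Step 4: prey: 31+12-28=15; pred: 31+19-6=44
Step 5: prey: 15+6-19=2; pred: 44+13-8=49
Step 6: prey: 2+0-2=0; pred: 49+1-9=41

Answer: 0 41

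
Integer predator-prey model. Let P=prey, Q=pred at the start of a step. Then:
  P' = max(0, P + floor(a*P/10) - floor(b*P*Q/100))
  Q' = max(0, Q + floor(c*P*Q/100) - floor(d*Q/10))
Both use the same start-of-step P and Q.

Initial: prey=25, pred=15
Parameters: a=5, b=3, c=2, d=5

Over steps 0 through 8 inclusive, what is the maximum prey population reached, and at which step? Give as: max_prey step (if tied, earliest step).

Step 1: prey: 25+12-11=26; pred: 15+7-7=15
Step 2: prey: 26+13-11=28; pred: 15+7-7=15
Step 3: prey: 28+14-12=30; pred: 15+8-7=16
Step 4: prey: 30+15-14=31; pred: 16+9-8=17
Step 5: prey: 31+15-15=31; pred: 17+10-8=19
Step 6: prey: 31+15-17=29; pred: 19+11-9=21
Step 7: prey: 29+14-18=25; pred: 21+12-10=23
Step 8: prey: 25+12-17=20; pred: 23+11-11=23
Max prey = 31 at step 4

Answer: 31 4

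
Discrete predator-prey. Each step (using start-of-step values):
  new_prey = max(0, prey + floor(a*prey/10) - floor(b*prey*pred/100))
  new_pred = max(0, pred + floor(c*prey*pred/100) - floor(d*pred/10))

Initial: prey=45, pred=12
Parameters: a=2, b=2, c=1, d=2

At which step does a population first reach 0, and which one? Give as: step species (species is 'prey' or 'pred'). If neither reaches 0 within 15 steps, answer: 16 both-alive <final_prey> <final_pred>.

Answer: 16 both-alive 7 6

Derivation:
Step 1: prey: 45+9-10=44; pred: 12+5-2=15
Step 2: prey: 44+8-13=39; pred: 15+6-3=18
Step 3: prey: 39+7-14=32; pred: 18+7-3=22
Step 4: prey: 32+6-14=24; pred: 22+7-4=25
Step 5: prey: 24+4-12=16; pred: 25+6-5=26
Step 6: prey: 16+3-8=11; pred: 26+4-5=25
Step 7: prey: 11+2-5=8; pred: 25+2-5=22
Step 8: prey: 8+1-3=6; pred: 22+1-4=19
Step 9: prey: 6+1-2=5; pred: 19+1-3=17
Step 10: prey: 5+1-1=5; pred: 17+0-3=14
Step 11: prey: 5+1-1=5; pred: 14+0-2=12
Step 12: prey: 5+1-1=5; pred: 12+0-2=10
Step 13: prey: 5+1-1=5; pred: 10+0-2=8
Step 14: prey: 5+1-0=6; pred: 8+0-1=7
Step 15: prey: 6+1-0=7; pred: 7+0-1=6
No extinction within 15 steps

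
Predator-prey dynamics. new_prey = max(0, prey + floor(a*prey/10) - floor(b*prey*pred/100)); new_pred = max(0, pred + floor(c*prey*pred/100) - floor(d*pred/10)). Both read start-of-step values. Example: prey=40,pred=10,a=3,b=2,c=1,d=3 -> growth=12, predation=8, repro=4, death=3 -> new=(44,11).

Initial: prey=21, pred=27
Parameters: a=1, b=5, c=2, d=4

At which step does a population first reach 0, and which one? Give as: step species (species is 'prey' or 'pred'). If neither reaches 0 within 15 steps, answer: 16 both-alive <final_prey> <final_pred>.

Step 1: prey: 21+2-28=0; pred: 27+11-10=28
First extinction: prey at step 1

Answer: 1 prey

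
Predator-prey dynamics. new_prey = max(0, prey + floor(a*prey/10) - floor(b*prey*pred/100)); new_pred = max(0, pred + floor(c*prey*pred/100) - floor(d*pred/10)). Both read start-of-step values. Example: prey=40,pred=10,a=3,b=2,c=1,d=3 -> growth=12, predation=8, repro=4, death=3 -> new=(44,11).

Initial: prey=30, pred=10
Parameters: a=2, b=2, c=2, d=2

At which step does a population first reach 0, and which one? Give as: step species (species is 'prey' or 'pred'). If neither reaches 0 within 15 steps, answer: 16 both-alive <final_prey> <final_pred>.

Step 1: prey: 30+6-6=30; pred: 10+6-2=14
Step 2: prey: 30+6-8=28; pred: 14+8-2=20
Step 3: prey: 28+5-11=22; pred: 20+11-4=27
Step 4: prey: 22+4-11=15; pred: 27+11-5=33
Step 5: prey: 15+3-9=9; pred: 33+9-6=36
Step 6: prey: 9+1-6=4; pred: 36+6-7=35
Step 7: prey: 4+0-2=2; pred: 35+2-7=30
Step 8: prey: 2+0-1=1; pred: 30+1-6=25
Step 9: prey: 1+0-0=1; pred: 25+0-5=20
Step 10: prey: 1+0-0=1; pred: 20+0-4=16
Step 11: prey: 1+0-0=1; pred: 16+0-3=13
Step 12: prey: 1+0-0=1; pred: 13+0-2=11
Step 13: prey: 1+0-0=1; pred: 11+0-2=9
Step 14: prey: 1+0-0=1; pred: 9+0-1=8
Step 15: prey: 1+0-0=1; pred: 8+0-1=7
No extinction within 15 steps

Answer: 16 both-alive 1 7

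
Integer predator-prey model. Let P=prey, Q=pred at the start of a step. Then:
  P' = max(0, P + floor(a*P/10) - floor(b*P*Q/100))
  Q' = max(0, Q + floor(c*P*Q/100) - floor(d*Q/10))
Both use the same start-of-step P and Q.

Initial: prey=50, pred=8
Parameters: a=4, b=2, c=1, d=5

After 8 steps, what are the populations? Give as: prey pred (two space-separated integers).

Answer: 4 85

Derivation:
Step 1: prey: 50+20-8=62; pred: 8+4-4=8
Step 2: prey: 62+24-9=77; pred: 8+4-4=8
Step 3: prey: 77+30-12=95; pred: 8+6-4=10
Step 4: prey: 95+38-19=114; pred: 10+9-5=14
Step 5: prey: 114+45-31=128; pred: 14+15-7=22
Step 6: prey: 128+51-56=123; pred: 22+28-11=39
Step 7: prey: 123+49-95=77; pred: 39+47-19=67
Step 8: prey: 77+30-103=4; pred: 67+51-33=85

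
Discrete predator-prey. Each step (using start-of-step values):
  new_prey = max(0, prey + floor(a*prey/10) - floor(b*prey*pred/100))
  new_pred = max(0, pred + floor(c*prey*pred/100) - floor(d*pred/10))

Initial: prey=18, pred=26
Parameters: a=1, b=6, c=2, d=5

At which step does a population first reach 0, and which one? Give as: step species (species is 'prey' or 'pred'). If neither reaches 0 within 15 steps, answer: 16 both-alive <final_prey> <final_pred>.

Answer: 1 prey

Derivation:
Step 1: prey: 18+1-28=0; pred: 26+9-13=22
First extinction: prey at step 1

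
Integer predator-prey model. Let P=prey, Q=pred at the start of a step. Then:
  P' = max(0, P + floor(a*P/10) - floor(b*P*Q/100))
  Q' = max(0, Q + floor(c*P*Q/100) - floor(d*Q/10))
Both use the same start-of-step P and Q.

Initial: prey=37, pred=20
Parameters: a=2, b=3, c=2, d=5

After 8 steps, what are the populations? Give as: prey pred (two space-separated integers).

Step 1: prey: 37+7-22=22; pred: 20+14-10=24
Step 2: prey: 22+4-15=11; pred: 24+10-12=22
Step 3: prey: 11+2-7=6; pred: 22+4-11=15
Step 4: prey: 6+1-2=5; pred: 15+1-7=9
Step 5: prey: 5+1-1=5; pred: 9+0-4=5
Step 6: prey: 5+1-0=6; pred: 5+0-2=3
Step 7: prey: 6+1-0=7; pred: 3+0-1=2
Step 8: prey: 7+1-0=8; pred: 2+0-1=1

Answer: 8 1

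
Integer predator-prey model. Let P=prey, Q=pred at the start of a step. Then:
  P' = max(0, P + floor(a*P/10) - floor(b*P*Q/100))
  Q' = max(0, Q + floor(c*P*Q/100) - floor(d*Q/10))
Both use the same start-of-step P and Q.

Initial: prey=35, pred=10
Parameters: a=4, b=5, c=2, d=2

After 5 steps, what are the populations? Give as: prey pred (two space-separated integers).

Step 1: prey: 35+14-17=32; pred: 10+7-2=15
Step 2: prey: 32+12-24=20; pred: 15+9-3=21
Step 3: prey: 20+8-21=7; pred: 21+8-4=25
Step 4: prey: 7+2-8=1; pred: 25+3-5=23
Step 5: prey: 1+0-1=0; pred: 23+0-4=19

Answer: 0 19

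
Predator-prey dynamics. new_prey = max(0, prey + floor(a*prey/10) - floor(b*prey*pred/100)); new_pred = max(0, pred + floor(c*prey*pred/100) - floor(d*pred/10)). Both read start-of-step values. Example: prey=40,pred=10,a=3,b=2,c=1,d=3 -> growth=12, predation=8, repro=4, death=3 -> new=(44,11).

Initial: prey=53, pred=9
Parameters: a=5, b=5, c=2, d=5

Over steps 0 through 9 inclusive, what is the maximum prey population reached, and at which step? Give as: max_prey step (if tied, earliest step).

Answer: 56 1

Derivation:
Step 1: prey: 53+26-23=56; pred: 9+9-4=14
Step 2: prey: 56+28-39=45; pred: 14+15-7=22
Step 3: prey: 45+22-49=18; pred: 22+19-11=30
Step 4: prey: 18+9-27=0; pred: 30+10-15=25
Step 5: prey: 0+0-0=0; pred: 25+0-12=13
Step 6: prey: 0+0-0=0; pred: 13+0-6=7
Step 7: prey: 0+0-0=0; pred: 7+0-3=4
Step 8: prey: 0+0-0=0; pred: 4+0-2=2
Step 9: prey: 0+0-0=0; pred: 2+0-1=1
Max prey = 56 at step 1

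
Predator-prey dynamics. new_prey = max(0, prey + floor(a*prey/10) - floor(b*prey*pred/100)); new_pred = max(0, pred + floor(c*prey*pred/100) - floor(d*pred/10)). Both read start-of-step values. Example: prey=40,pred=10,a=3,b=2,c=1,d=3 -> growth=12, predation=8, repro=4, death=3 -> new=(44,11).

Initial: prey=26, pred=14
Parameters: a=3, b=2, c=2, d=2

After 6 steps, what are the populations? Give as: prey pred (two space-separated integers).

Answer: 3 36

Derivation:
Step 1: prey: 26+7-7=26; pred: 14+7-2=19
Step 2: prey: 26+7-9=24; pred: 19+9-3=25
Step 3: prey: 24+7-12=19; pred: 25+12-5=32
Step 4: prey: 19+5-12=12; pred: 32+12-6=38
Step 5: prey: 12+3-9=6; pred: 38+9-7=40
Step 6: prey: 6+1-4=3; pred: 40+4-8=36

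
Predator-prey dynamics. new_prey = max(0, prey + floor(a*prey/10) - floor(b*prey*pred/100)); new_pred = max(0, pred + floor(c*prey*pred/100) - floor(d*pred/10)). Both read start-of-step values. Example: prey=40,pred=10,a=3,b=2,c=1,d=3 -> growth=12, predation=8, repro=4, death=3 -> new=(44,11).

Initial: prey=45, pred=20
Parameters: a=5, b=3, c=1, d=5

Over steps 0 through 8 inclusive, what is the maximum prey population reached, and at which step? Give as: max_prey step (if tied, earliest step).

Answer: 71 8

Derivation:
Step 1: prey: 45+22-27=40; pred: 20+9-10=19
Step 2: prey: 40+20-22=38; pred: 19+7-9=17
Step 3: prey: 38+19-19=38; pred: 17+6-8=15
Step 4: prey: 38+19-17=40; pred: 15+5-7=13
Step 5: prey: 40+20-15=45; pred: 13+5-6=12
Step 6: prey: 45+22-16=51; pred: 12+5-6=11
Step 7: prey: 51+25-16=60; pred: 11+5-5=11
Step 8: prey: 60+30-19=71; pred: 11+6-5=12
Max prey = 71 at step 8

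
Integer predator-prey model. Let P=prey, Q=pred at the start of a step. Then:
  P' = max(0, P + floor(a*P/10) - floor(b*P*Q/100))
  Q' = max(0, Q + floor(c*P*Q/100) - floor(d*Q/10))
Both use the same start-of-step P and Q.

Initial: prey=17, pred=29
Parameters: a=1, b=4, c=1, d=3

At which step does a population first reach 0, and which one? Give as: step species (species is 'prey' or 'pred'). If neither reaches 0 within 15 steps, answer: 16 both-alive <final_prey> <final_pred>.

Answer: 1 prey

Derivation:
Step 1: prey: 17+1-19=0; pred: 29+4-8=25
First extinction: prey at step 1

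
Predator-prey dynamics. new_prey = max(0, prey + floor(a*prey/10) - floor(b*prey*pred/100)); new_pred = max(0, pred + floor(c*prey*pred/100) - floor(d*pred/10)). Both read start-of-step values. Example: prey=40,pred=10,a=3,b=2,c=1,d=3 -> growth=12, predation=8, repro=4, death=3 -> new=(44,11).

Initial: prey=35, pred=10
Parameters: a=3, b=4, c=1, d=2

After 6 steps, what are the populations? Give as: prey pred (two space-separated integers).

Answer: 11 12

Derivation:
Step 1: prey: 35+10-14=31; pred: 10+3-2=11
Step 2: prey: 31+9-13=27; pred: 11+3-2=12
Step 3: prey: 27+8-12=23; pred: 12+3-2=13
Step 4: prey: 23+6-11=18; pred: 13+2-2=13
Step 5: prey: 18+5-9=14; pred: 13+2-2=13
Step 6: prey: 14+4-7=11; pred: 13+1-2=12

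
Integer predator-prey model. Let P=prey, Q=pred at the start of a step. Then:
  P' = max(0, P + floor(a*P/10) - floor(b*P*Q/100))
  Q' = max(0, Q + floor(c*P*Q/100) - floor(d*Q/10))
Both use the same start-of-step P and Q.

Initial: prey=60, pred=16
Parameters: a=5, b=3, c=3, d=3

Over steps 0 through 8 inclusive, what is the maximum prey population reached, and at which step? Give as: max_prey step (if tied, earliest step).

Step 1: prey: 60+30-28=62; pred: 16+28-4=40
Step 2: prey: 62+31-74=19; pred: 40+74-12=102
Step 3: prey: 19+9-58=0; pred: 102+58-30=130
Step 4: prey: 0+0-0=0; pred: 130+0-39=91
Step 5: prey: 0+0-0=0; pred: 91+0-27=64
Step 6: prey: 0+0-0=0; pred: 64+0-19=45
Step 7: prey: 0+0-0=0; pred: 45+0-13=32
Step 8: prey: 0+0-0=0; pred: 32+0-9=23
Max prey = 62 at step 1

Answer: 62 1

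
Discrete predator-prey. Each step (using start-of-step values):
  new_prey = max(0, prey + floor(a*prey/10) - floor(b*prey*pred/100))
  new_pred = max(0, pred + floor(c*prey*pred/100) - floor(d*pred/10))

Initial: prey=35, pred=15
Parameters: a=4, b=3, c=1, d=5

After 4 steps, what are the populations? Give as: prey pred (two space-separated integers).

Step 1: prey: 35+14-15=34; pred: 15+5-7=13
Step 2: prey: 34+13-13=34; pred: 13+4-6=11
Step 3: prey: 34+13-11=36; pred: 11+3-5=9
Step 4: prey: 36+14-9=41; pred: 9+3-4=8

Answer: 41 8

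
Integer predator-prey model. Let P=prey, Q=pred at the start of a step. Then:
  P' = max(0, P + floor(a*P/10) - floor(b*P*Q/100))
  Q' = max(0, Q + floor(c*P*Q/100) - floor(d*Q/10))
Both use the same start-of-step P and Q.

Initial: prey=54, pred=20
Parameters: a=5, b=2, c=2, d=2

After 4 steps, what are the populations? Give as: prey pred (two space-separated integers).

Step 1: prey: 54+27-21=60; pred: 20+21-4=37
Step 2: prey: 60+30-44=46; pred: 37+44-7=74
Step 3: prey: 46+23-68=1; pred: 74+68-14=128
Step 4: prey: 1+0-2=0; pred: 128+2-25=105

Answer: 0 105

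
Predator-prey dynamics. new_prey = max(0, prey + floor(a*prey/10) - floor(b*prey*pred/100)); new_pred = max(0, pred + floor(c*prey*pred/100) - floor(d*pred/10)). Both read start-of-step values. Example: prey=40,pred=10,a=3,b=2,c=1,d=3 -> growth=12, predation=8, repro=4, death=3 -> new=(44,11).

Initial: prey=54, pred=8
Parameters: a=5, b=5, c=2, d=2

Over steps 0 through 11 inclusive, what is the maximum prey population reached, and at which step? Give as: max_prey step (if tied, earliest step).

Answer: 60 1

Derivation:
Step 1: prey: 54+27-21=60; pred: 8+8-1=15
Step 2: prey: 60+30-45=45; pred: 15+18-3=30
Step 3: prey: 45+22-67=0; pred: 30+27-6=51
Step 4: prey: 0+0-0=0; pred: 51+0-10=41
Step 5: prey: 0+0-0=0; pred: 41+0-8=33
Step 6: prey: 0+0-0=0; pred: 33+0-6=27
Step 7: prey: 0+0-0=0; pred: 27+0-5=22
Step 8: prey: 0+0-0=0; pred: 22+0-4=18
Step 9: prey: 0+0-0=0; pred: 18+0-3=15
Step 10: prey: 0+0-0=0; pred: 15+0-3=12
Step 11: prey: 0+0-0=0; pred: 12+0-2=10
Max prey = 60 at step 1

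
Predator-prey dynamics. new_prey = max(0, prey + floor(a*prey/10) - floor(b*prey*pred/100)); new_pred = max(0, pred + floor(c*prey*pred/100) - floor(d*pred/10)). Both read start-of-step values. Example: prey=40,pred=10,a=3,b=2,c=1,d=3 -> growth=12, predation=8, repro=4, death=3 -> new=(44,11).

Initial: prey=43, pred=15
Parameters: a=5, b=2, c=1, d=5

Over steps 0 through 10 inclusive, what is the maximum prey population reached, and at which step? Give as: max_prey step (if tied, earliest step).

Answer: 106 5

Derivation:
Step 1: prey: 43+21-12=52; pred: 15+6-7=14
Step 2: prey: 52+26-14=64; pred: 14+7-7=14
Step 3: prey: 64+32-17=79; pred: 14+8-7=15
Step 4: prey: 79+39-23=95; pred: 15+11-7=19
Step 5: prey: 95+47-36=106; pred: 19+18-9=28
Step 6: prey: 106+53-59=100; pred: 28+29-14=43
Step 7: prey: 100+50-86=64; pred: 43+43-21=65
Step 8: prey: 64+32-83=13; pred: 65+41-32=74
Step 9: prey: 13+6-19=0; pred: 74+9-37=46
Step 10: prey: 0+0-0=0; pred: 46+0-23=23
Max prey = 106 at step 5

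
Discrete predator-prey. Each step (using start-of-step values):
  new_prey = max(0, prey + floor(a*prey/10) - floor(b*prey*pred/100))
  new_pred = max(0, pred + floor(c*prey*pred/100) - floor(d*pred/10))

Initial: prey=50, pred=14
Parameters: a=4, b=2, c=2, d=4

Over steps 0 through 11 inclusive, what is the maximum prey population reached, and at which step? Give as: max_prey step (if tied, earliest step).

Answer: 56 1

Derivation:
Step 1: prey: 50+20-14=56; pred: 14+14-5=23
Step 2: prey: 56+22-25=53; pred: 23+25-9=39
Step 3: prey: 53+21-41=33; pred: 39+41-15=65
Step 4: prey: 33+13-42=4; pred: 65+42-26=81
Step 5: prey: 4+1-6=0; pred: 81+6-32=55
Step 6: prey: 0+0-0=0; pred: 55+0-22=33
Step 7: prey: 0+0-0=0; pred: 33+0-13=20
Step 8: prey: 0+0-0=0; pred: 20+0-8=12
Step 9: prey: 0+0-0=0; pred: 12+0-4=8
Step 10: prey: 0+0-0=0; pred: 8+0-3=5
Step 11: prey: 0+0-0=0; pred: 5+0-2=3
Max prey = 56 at step 1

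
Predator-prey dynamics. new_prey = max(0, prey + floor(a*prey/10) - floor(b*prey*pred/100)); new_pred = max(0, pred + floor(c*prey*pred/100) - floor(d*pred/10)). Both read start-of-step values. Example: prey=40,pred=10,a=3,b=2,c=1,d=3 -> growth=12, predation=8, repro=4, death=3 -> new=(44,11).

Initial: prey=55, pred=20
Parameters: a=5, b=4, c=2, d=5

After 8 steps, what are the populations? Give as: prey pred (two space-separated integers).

Step 1: prey: 55+27-44=38; pred: 20+22-10=32
Step 2: prey: 38+19-48=9; pred: 32+24-16=40
Step 3: prey: 9+4-14=0; pred: 40+7-20=27
Step 4: prey: 0+0-0=0; pred: 27+0-13=14
Step 5: prey: 0+0-0=0; pred: 14+0-7=7
Step 6: prey: 0+0-0=0; pred: 7+0-3=4
Step 7: prey: 0+0-0=0; pred: 4+0-2=2
Step 8: prey: 0+0-0=0; pred: 2+0-1=1

Answer: 0 1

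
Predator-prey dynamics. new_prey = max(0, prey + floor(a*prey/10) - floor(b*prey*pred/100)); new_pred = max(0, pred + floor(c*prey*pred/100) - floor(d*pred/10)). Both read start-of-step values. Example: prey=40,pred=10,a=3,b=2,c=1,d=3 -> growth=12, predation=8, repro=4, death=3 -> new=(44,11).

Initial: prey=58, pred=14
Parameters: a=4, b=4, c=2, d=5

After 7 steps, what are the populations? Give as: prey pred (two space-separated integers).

Answer: 0 2

Derivation:
Step 1: prey: 58+23-32=49; pred: 14+16-7=23
Step 2: prey: 49+19-45=23; pred: 23+22-11=34
Step 3: prey: 23+9-31=1; pred: 34+15-17=32
Step 4: prey: 1+0-1=0; pred: 32+0-16=16
Step 5: prey: 0+0-0=0; pred: 16+0-8=8
Step 6: prey: 0+0-0=0; pred: 8+0-4=4
Step 7: prey: 0+0-0=0; pred: 4+0-2=2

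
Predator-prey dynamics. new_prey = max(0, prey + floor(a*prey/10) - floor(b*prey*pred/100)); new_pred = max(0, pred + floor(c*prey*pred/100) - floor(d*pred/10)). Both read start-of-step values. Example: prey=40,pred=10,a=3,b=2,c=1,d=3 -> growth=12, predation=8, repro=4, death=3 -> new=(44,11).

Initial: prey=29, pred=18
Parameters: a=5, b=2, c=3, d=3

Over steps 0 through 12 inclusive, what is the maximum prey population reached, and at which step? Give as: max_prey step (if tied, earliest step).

Answer: 33 1

Derivation:
Step 1: prey: 29+14-10=33; pred: 18+15-5=28
Step 2: prey: 33+16-18=31; pred: 28+27-8=47
Step 3: prey: 31+15-29=17; pred: 47+43-14=76
Step 4: prey: 17+8-25=0; pred: 76+38-22=92
Step 5: prey: 0+0-0=0; pred: 92+0-27=65
Step 6: prey: 0+0-0=0; pred: 65+0-19=46
Step 7: prey: 0+0-0=0; pred: 46+0-13=33
Step 8: prey: 0+0-0=0; pred: 33+0-9=24
Step 9: prey: 0+0-0=0; pred: 24+0-7=17
Step 10: prey: 0+0-0=0; pred: 17+0-5=12
Step 11: prey: 0+0-0=0; pred: 12+0-3=9
Step 12: prey: 0+0-0=0; pred: 9+0-2=7
Max prey = 33 at step 1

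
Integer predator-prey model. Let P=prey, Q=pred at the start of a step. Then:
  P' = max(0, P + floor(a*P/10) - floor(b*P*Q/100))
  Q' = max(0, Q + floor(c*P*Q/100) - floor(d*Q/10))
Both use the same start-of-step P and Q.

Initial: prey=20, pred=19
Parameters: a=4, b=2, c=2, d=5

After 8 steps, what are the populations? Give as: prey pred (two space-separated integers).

Step 1: prey: 20+8-7=21; pred: 19+7-9=17
Step 2: prey: 21+8-7=22; pred: 17+7-8=16
Step 3: prey: 22+8-7=23; pred: 16+7-8=15
Step 4: prey: 23+9-6=26; pred: 15+6-7=14
Step 5: prey: 26+10-7=29; pred: 14+7-7=14
Step 6: prey: 29+11-8=32; pred: 14+8-7=15
Step 7: prey: 32+12-9=35; pred: 15+9-7=17
Step 8: prey: 35+14-11=38; pred: 17+11-8=20

Answer: 38 20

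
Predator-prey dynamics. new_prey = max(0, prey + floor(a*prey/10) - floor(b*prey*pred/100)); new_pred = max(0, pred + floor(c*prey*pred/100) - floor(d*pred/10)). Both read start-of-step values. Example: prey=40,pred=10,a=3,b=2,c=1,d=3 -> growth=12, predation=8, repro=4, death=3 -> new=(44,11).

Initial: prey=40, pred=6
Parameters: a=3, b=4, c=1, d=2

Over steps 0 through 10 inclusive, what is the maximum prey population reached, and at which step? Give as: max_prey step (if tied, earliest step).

Step 1: prey: 40+12-9=43; pred: 6+2-1=7
Step 2: prey: 43+12-12=43; pred: 7+3-1=9
Step 3: prey: 43+12-15=40; pred: 9+3-1=11
Step 4: prey: 40+12-17=35; pred: 11+4-2=13
Step 5: prey: 35+10-18=27; pred: 13+4-2=15
Step 6: prey: 27+8-16=19; pred: 15+4-3=16
Step 7: prey: 19+5-12=12; pred: 16+3-3=16
Step 8: prey: 12+3-7=8; pred: 16+1-3=14
Step 9: prey: 8+2-4=6; pred: 14+1-2=13
Step 10: prey: 6+1-3=4; pred: 13+0-2=11
Max prey = 43 at step 1

Answer: 43 1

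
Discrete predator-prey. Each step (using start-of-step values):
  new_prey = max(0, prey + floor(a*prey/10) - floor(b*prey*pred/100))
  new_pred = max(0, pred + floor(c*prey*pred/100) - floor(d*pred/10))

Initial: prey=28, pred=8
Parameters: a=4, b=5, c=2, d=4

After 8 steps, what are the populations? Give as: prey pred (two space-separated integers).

Step 1: prey: 28+11-11=28; pred: 8+4-3=9
Step 2: prey: 28+11-12=27; pred: 9+5-3=11
Step 3: prey: 27+10-14=23; pred: 11+5-4=12
Step 4: prey: 23+9-13=19; pred: 12+5-4=13
Step 5: prey: 19+7-12=14; pred: 13+4-5=12
Step 6: prey: 14+5-8=11; pred: 12+3-4=11
Step 7: prey: 11+4-6=9; pred: 11+2-4=9
Step 8: prey: 9+3-4=8; pred: 9+1-3=7

Answer: 8 7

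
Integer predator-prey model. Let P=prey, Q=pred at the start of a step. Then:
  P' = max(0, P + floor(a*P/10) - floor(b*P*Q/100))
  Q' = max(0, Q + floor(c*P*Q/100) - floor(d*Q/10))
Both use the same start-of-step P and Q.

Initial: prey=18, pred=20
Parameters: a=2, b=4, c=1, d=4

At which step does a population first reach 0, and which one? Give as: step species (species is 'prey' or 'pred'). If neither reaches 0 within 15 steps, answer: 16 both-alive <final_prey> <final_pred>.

Answer: 16 both-alive 3 2

Derivation:
Step 1: prey: 18+3-14=7; pred: 20+3-8=15
Step 2: prey: 7+1-4=4; pred: 15+1-6=10
Step 3: prey: 4+0-1=3; pred: 10+0-4=6
Step 4: prey: 3+0-0=3; pred: 6+0-2=4
Step 5: prey: 3+0-0=3; pred: 4+0-1=3
Step 6: prey: 3+0-0=3; pred: 3+0-1=2
Step 7: prey: 3+0-0=3; pred: 2+0-0=2
Steps 8-15: state stable at prey=3, pred=2 (no change)
No extinction within 15 steps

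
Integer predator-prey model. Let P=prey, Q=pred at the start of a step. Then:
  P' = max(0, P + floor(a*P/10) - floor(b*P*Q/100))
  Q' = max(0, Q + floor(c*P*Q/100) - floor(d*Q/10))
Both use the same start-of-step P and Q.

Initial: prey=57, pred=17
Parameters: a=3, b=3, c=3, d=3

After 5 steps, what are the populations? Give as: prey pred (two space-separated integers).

Answer: 0 33

Derivation:
Step 1: prey: 57+17-29=45; pred: 17+29-5=41
Step 2: prey: 45+13-55=3; pred: 41+55-12=84
Step 3: prey: 3+0-7=0; pred: 84+7-25=66
Step 4: prey: 0+0-0=0; pred: 66+0-19=47
Step 5: prey: 0+0-0=0; pred: 47+0-14=33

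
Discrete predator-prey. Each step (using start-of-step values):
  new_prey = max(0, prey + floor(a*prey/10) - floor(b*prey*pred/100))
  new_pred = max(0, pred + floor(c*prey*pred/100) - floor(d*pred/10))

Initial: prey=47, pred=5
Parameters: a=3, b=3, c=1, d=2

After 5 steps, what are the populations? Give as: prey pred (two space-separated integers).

Step 1: prey: 47+14-7=54; pred: 5+2-1=6
Step 2: prey: 54+16-9=61; pred: 6+3-1=8
Step 3: prey: 61+18-14=65; pred: 8+4-1=11
Step 4: prey: 65+19-21=63; pred: 11+7-2=16
Step 5: prey: 63+18-30=51; pred: 16+10-3=23

Answer: 51 23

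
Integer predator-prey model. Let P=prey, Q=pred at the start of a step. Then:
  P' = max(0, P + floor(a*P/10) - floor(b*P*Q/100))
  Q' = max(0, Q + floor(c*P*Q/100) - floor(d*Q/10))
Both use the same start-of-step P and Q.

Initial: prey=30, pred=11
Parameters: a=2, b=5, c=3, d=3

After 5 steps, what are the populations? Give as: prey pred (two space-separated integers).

Answer: 0 10

Derivation:
Step 1: prey: 30+6-16=20; pred: 11+9-3=17
Step 2: prey: 20+4-17=7; pred: 17+10-5=22
Step 3: prey: 7+1-7=1; pred: 22+4-6=20
Step 4: prey: 1+0-1=0; pred: 20+0-6=14
Step 5: prey: 0+0-0=0; pred: 14+0-4=10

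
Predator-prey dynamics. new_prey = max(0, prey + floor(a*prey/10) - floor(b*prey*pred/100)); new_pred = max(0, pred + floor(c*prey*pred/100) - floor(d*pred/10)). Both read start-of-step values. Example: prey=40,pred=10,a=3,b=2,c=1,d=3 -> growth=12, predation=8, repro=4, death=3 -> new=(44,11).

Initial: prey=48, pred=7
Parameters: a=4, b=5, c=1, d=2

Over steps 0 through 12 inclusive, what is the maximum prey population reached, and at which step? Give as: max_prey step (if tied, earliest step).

Step 1: prey: 48+19-16=51; pred: 7+3-1=9
Step 2: prey: 51+20-22=49; pred: 9+4-1=12
Step 3: prey: 49+19-29=39; pred: 12+5-2=15
Step 4: prey: 39+15-29=25; pred: 15+5-3=17
Step 5: prey: 25+10-21=14; pred: 17+4-3=18
Step 6: prey: 14+5-12=7; pred: 18+2-3=17
Step 7: prey: 7+2-5=4; pred: 17+1-3=15
Step 8: prey: 4+1-3=2; pred: 15+0-3=12
Step 9: prey: 2+0-1=1; pred: 12+0-2=10
Step 10: prey: 1+0-0=1; pred: 10+0-2=8
Step 11: prey: 1+0-0=1; pred: 8+0-1=7
Step 12: prey: 1+0-0=1; pred: 7+0-1=6
Max prey = 51 at step 1

Answer: 51 1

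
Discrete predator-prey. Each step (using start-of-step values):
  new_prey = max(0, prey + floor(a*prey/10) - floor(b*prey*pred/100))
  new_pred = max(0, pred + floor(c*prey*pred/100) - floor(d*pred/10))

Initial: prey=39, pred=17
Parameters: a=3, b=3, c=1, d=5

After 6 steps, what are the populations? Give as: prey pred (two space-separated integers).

Answer: 32 4

Derivation:
Step 1: prey: 39+11-19=31; pred: 17+6-8=15
Step 2: prey: 31+9-13=27; pred: 15+4-7=12
Step 3: prey: 27+8-9=26; pred: 12+3-6=9
Step 4: prey: 26+7-7=26; pred: 9+2-4=7
Step 5: prey: 26+7-5=28; pred: 7+1-3=5
Step 6: prey: 28+8-4=32; pred: 5+1-2=4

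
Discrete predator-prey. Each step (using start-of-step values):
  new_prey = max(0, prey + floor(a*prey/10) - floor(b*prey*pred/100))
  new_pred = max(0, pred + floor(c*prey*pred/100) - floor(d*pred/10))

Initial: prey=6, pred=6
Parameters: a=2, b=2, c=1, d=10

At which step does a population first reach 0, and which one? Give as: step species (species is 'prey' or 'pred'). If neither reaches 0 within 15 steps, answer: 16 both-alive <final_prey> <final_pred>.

Step 1: prey: 6+1-0=7; pred: 6+0-6=0
First extinction: pred at step 1

Answer: 1 pred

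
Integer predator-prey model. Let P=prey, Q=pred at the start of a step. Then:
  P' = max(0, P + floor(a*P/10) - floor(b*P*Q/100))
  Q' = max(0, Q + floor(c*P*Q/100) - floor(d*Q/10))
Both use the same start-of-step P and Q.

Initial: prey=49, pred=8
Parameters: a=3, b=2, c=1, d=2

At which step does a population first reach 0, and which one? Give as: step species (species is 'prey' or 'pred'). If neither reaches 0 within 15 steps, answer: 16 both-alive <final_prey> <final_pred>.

Step 1: prey: 49+14-7=56; pred: 8+3-1=10
Step 2: prey: 56+16-11=61; pred: 10+5-2=13
Step 3: prey: 61+18-15=64; pred: 13+7-2=18
Step 4: prey: 64+19-23=60; pred: 18+11-3=26
Step 5: prey: 60+18-31=47; pred: 26+15-5=36
Step 6: prey: 47+14-33=28; pred: 36+16-7=45
Step 7: prey: 28+8-25=11; pred: 45+12-9=48
Step 8: prey: 11+3-10=4; pred: 48+5-9=44
Step 9: prey: 4+1-3=2; pred: 44+1-8=37
Step 10: prey: 2+0-1=1; pred: 37+0-7=30
Step 11: prey: 1+0-0=1; pred: 30+0-6=24
Step 12: prey: 1+0-0=1; pred: 24+0-4=20
Step 13: prey: 1+0-0=1; pred: 20+0-4=16
Step 14: prey: 1+0-0=1; pred: 16+0-3=13
Step 15: prey: 1+0-0=1; pred: 13+0-2=11
No extinction within 15 steps

Answer: 16 both-alive 1 11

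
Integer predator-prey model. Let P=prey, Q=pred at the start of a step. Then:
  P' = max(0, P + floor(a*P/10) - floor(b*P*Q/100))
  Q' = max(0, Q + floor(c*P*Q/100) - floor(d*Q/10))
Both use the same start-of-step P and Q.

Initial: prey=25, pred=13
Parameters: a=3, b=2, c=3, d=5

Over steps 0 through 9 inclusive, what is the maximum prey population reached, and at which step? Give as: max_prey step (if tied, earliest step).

Step 1: prey: 25+7-6=26; pred: 13+9-6=16
Step 2: prey: 26+7-8=25; pred: 16+12-8=20
Step 3: prey: 25+7-10=22; pred: 20+15-10=25
Step 4: prey: 22+6-11=17; pred: 25+16-12=29
Step 5: prey: 17+5-9=13; pred: 29+14-14=29
Step 6: prey: 13+3-7=9; pred: 29+11-14=26
Step 7: prey: 9+2-4=7; pred: 26+7-13=20
Step 8: prey: 7+2-2=7; pred: 20+4-10=14
Step 9: prey: 7+2-1=8; pred: 14+2-7=9
Max prey = 26 at step 1

Answer: 26 1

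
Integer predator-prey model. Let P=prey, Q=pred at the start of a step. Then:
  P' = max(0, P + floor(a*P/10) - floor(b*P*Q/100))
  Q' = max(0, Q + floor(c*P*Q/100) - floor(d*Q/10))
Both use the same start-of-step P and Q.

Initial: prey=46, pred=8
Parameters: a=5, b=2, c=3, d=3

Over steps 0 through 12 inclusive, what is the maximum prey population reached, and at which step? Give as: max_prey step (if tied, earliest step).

Step 1: prey: 46+23-7=62; pred: 8+11-2=17
Step 2: prey: 62+31-21=72; pred: 17+31-5=43
Step 3: prey: 72+36-61=47; pred: 43+92-12=123
Step 4: prey: 47+23-115=0; pred: 123+173-36=260
Step 5: prey: 0+0-0=0; pred: 260+0-78=182
Step 6: prey: 0+0-0=0; pred: 182+0-54=128
Step 7: prey: 0+0-0=0; pred: 128+0-38=90
Step 8: prey: 0+0-0=0; pred: 90+0-27=63
Step 9: prey: 0+0-0=0; pred: 63+0-18=45
Step 10: prey: 0+0-0=0; pred: 45+0-13=32
Step 11: prey: 0+0-0=0; pred: 32+0-9=23
Step 12: prey: 0+0-0=0; pred: 23+0-6=17
Max prey = 72 at step 2

Answer: 72 2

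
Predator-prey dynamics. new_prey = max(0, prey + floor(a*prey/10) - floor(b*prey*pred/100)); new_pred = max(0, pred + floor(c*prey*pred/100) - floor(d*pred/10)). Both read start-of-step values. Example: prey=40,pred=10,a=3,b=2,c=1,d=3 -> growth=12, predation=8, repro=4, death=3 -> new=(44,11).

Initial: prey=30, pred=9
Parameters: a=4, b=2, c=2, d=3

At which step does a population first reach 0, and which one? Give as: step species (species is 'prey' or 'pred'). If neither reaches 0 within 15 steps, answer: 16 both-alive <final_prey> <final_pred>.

Step 1: prey: 30+12-5=37; pred: 9+5-2=12
Step 2: prey: 37+14-8=43; pred: 12+8-3=17
Step 3: prey: 43+17-14=46; pred: 17+14-5=26
Step 4: prey: 46+18-23=41; pred: 26+23-7=42
Step 5: prey: 41+16-34=23; pred: 42+34-12=64
Step 6: prey: 23+9-29=3; pred: 64+29-19=74
Step 7: prey: 3+1-4=0; pred: 74+4-22=56
First extinction: prey at step 7

Answer: 7 prey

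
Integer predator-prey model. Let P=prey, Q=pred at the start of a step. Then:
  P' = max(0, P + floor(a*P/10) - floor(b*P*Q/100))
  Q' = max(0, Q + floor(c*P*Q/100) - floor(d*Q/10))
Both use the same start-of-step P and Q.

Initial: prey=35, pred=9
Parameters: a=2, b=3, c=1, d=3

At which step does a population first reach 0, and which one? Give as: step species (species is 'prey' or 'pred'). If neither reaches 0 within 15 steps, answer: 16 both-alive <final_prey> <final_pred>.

Step 1: prey: 35+7-9=33; pred: 9+3-2=10
Step 2: prey: 33+6-9=30; pred: 10+3-3=10
Step 3: prey: 30+6-9=27; pred: 10+3-3=10
Step 4: prey: 27+5-8=24; pred: 10+2-3=9
Step 5: prey: 24+4-6=22; pred: 9+2-2=9
Step 6: prey: 22+4-5=21; pred: 9+1-2=8
Step 7: prey: 21+4-5=20; pred: 8+1-2=7
Step 8: prey: 20+4-4=20; pred: 7+1-2=6
Step 9: prey: 20+4-3=21; pred: 6+1-1=6
Step 10: prey: 21+4-3=22; pred: 6+1-1=6
Step 11: prey: 22+4-3=23; pred: 6+1-1=6
Step 12: prey: 23+4-4=23; pred: 6+1-1=6
Steps 13-15: state stable at prey=23, pred=6 (no change)
No extinction within 15 steps

Answer: 16 both-alive 23 6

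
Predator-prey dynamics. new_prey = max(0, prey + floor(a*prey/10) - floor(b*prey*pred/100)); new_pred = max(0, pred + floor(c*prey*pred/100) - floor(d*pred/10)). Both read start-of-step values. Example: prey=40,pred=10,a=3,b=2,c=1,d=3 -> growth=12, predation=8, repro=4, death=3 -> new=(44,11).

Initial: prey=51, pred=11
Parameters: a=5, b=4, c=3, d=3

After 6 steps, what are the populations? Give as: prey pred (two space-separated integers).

Step 1: prey: 51+25-22=54; pred: 11+16-3=24
Step 2: prey: 54+27-51=30; pred: 24+38-7=55
Step 3: prey: 30+15-66=0; pred: 55+49-16=88
Step 4: prey: 0+0-0=0; pred: 88+0-26=62
Step 5: prey: 0+0-0=0; pred: 62+0-18=44
Step 6: prey: 0+0-0=0; pred: 44+0-13=31

Answer: 0 31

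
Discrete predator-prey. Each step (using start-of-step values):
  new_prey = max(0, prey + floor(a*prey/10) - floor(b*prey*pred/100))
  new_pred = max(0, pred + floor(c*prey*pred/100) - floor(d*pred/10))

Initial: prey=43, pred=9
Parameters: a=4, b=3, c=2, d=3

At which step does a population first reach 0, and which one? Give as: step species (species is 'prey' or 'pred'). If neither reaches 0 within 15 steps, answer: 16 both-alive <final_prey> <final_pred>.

Answer: 5 prey

Derivation:
Step 1: prey: 43+17-11=49; pred: 9+7-2=14
Step 2: prey: 49+19-20=48; pred: 14+13-4=23
Step 3: prey: 48+19-33=34; pred: 23+22-6=39
Step 4: prey: 34+13-39=8; pred: 39+26-11=54
Step 5: prey: 8+3-12=0; pred: 54+8-16=46
First extinction: prey at step 5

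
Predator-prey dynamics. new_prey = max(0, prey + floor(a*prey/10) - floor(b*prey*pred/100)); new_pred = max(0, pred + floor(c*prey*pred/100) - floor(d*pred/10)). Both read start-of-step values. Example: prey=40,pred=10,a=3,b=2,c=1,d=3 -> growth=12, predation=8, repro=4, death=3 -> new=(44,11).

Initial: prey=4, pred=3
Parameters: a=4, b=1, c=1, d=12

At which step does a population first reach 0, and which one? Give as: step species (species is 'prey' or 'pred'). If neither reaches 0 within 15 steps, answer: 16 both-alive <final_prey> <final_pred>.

Step 1: prey: 4+1-0=5; pred: 3+0-3=0
First extinction: pred at step 1

Answer: 1 pred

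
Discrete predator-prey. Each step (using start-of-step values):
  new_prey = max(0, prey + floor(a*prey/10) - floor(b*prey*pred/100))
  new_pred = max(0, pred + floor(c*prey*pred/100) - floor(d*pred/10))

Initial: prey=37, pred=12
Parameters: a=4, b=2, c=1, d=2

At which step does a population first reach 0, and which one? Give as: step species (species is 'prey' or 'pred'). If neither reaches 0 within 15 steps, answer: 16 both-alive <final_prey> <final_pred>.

Step 1: prey: 37+14-8=43; pred: 12+4-2=14
Step 2: prey: 43+17-12=48; pred: 14+6-2=18
Step 3: prey: 48+19-17=50; pred: 18+8-3=23
Step 4: prey: 50+20-23=47; pred: 23+11-4=30
Step 5: prey: 47+18-28=37; pred: 30+14-6=38
Step 6: prey: 37+14-28=23; pred: 38+14-7=45
Step 7: prey: 23+9-20=12; pred: 45+10-9=46
Step 8: prey: 12+4-11=5; pred: 46+5-9=42
Step 9: prey: 5+2-4=3; pred: 42+2-8=36
Step 10: prey: 3+1-2=2; pred: 36+1-7=30
Step 11: prey: 2+0-1=1; pred: 30+0-6=24
Step 12: prey: 1+0-0=1; pred: 24+0-4=20
Step 13: prey: 1+0-0=1; pred: 20+0-4=16
Step 14: prey: 1+0-0=1; pred: 16+0-3=13
Step 15: prey: 1+0-0=1; pred: 13+0-2=11
No extinction within 15 steps

Answer: 16 both-alive 1 11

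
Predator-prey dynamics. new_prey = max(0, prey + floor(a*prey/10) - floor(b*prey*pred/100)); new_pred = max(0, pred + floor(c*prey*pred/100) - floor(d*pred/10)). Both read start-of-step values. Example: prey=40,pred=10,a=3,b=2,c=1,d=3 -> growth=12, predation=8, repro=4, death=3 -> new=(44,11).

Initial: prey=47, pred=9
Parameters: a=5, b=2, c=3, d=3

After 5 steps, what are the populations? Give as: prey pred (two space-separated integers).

Answer: 0 174

Derivation:
Step 1: prey: 47+23-8=62; pred: 9+12-2=19
Step 2: prey: 62+31-23=70; pred: 19+35-5=49
Step 3: prey: 70+35-68=37; pred: 49+102-14=137
Step 4: prey: 37+18-101=0; pred: 137+152-41=248
Step 5: prey: 0+0-0=0; pred: 248+0-74=174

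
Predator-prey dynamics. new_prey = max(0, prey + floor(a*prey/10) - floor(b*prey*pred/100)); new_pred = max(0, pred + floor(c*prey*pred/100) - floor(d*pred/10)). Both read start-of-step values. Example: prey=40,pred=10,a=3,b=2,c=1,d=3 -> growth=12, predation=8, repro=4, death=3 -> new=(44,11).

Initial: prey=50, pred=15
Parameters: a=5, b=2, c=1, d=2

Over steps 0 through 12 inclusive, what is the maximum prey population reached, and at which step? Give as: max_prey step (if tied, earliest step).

Answer: 68 2

Derivation:
Step 1: prey: 50+25-15=60; pred: 15+7-3=19
Step 2: prey: 60+30-22=68; pred: 19+11-3=27
Step 3: prey: 68+34-36=66; pred: 27+18-5=40
Step 4: prey: 66+33-52=47; pred: 40+26-8=58
Step 5: prey: 47+23-54=16; pred: 58+27-11=74
Step 6: prey: 16+8-23=1; pred: 74+11-14=71
Step 7: prey: 1+0-1=0; pred: 71+0-14=57
Step 8: prey: 0+0-0=0; pred: 57+0-11=46
Step 9: prey: 0+0-0=0; pred: 46+0-9=37
Step 10: prey: 0+0-0=0; pred: 37+0-7=30
Step 11: prey: 0+0-0=0; pred: 30+0-6=24
Step 12: prey: 0+0-0=0; pred: 24+0-4=20
Max prey = 68 at step 2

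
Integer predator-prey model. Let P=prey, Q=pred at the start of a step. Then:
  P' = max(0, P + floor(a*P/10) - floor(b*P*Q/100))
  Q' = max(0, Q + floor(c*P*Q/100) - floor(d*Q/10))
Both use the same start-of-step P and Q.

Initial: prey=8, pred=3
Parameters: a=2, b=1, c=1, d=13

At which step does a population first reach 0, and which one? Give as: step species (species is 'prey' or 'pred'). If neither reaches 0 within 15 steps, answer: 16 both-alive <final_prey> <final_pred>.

Answer: 1 pred

Derivation:
Step 1: prey: 8+1-0=9; pred: 3+0-3=0
First extinction: pred at step 1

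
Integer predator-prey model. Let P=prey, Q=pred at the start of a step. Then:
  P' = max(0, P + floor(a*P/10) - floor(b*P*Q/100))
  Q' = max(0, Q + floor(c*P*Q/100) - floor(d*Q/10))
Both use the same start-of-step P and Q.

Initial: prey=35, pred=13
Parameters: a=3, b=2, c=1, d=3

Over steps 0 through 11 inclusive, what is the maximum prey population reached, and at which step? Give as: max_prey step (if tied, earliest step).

Answer: 36 1

Derivation:
Step 1: prey: 35+10-9=36; pred: 13+4-3=14
Step 2: prey: 36+10-10=36; pred: 14+5-4=15
Step 3: prey: 36+10-10=36; pred: 15+5-4=16
Step 4: prey: 36+10-11=35; pred: 16+5-4=17
Step 5: prey: 35+10-11=34; pred: 17+5-5=17
Step 6: prey: 34+10-11=33; pred: 17+5-5=17
Step 7: prey: 33+9-11=31; pred: 17+5-5=17
Step 8: prey: 31+9-10=30; pred: 17+5-5=17
Step 9: prey: 30+9-10=29; pred: 17+5-5=17
Step 10: prey: 29+8-9=28; pred: 17+4-5=16
Step 11: prey: 28+8-8=28; pred: 16+4-4=16
Max prey = 36 at step 1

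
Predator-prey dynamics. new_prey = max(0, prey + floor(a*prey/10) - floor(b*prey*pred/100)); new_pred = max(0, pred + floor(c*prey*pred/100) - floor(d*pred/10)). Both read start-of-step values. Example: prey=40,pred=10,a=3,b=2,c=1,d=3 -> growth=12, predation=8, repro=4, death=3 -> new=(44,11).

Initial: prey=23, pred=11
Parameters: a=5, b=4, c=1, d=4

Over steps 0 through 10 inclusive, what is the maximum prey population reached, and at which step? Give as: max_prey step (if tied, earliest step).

Step 1: prey: 23+11-10=24; pred: 11+2-4=9
Step 2: prey: 24+12-8=28; pred: 9+2-3=8
Step 3: prey: 28+14-8=34; pred: 8+2-3=7
Step 4: prey: 34+17-9=42; pred: 7+2-2=7
Step 5: prey: 42+21-11=52; pred: 7+2-2=7
Step 6: prey: 52+26-14=64; pred: 7+3-2=8
Step 7: prey: 64+32-20=76; pred: 8+5-3=10
Step 8: prey: 76+38-30=84; pred: 10+7-4=13
Step 9: prey: 84+42-43=83; pred: 13+10-5=18
Step 10: prey: 83+41-59=65; pred: 18+14-7=25
Max prey = 84 at step 8

Answer: 84 8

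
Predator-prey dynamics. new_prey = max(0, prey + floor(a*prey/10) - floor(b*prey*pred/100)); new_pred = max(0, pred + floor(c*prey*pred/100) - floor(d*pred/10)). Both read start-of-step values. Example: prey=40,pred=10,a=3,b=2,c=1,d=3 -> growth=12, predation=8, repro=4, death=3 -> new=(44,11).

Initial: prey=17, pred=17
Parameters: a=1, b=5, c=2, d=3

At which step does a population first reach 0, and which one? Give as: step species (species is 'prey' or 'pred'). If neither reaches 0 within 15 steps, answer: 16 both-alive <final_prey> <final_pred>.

Step 1: prey: 17+1-14=4; pred: 17+5-5=17
Step 2: prey: 4+0-3=1; pred: 17+1-5=13
Step 3: prey: 1+0-0=1; pred: 13+0-3=10
Step 4: prey: 1+0-0=1; pred: 10+0-3=7
Step 5: prey: 1+0-0=1; pred: 7+0-2=5
Step 6: prey: 1+0-0=1; pred: 5+0-1=4
Step 7: prey: 1+0-0=1; pred: 4+0-1=3
Step 8: prey: 1+0-0=1; pred: 3+0-0=3
Steps 9-15: state stable at prey=1, pred=3 (no change)
No extinction within 15 steps

Answer: 16 both-alive 1 3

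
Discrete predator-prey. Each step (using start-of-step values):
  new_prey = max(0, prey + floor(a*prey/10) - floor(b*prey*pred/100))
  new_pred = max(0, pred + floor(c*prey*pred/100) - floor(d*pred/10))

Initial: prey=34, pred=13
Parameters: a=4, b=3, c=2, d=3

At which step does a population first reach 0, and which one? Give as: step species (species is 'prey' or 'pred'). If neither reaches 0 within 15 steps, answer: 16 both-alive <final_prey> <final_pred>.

Answer: 16 both-alive 1 3

Derivation:
Step 1: prey: 34+13-13=34; pred: 13+8-3=18
Step 2: prey: 34+13-18=29; pred: 18+12-5=25
Step 3: prey: 29+11-21=19; pred: 25+14-7=32
Step 4: prey: 19+7-18=8; pred: 32+12-9=35
Step 5: prey: 8+3-8=3; pred: 35+5-10=30
Step 6: prey: 3+1-2=2; pred: 30+1-9=22
Step 7: prey: 2+0-1=1; pred: 22+0-6=16
Step 8: prey: 1+0-0=1; pred: 16+0-4=12
Step 9: prey: 1+0-0=1; pred: 12+0-3=9
Step 10: prey: 1+0-0=1; pred: 9+0-2=7
Step 11: prey: 1+0-0=1; pred: 7+0-2=5
Step 12: prey: 1+0-0=1; pred: 5+0-1=4
Step 13: prey: 1+0-0=1; pred: 4+0-1=3
Step 14: prey: 1+0-0=1; pred: 3+0-0=3
Steps 15-15: state stable at prey=1, pred=3 (no change)
No extinction within 15 steps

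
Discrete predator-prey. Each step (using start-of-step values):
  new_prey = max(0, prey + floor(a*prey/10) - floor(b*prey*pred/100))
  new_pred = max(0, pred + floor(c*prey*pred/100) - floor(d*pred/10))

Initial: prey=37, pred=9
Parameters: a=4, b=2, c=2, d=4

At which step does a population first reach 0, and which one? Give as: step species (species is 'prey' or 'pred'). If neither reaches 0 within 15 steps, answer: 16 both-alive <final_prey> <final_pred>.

Step 1: prey: 37+14-6=45; pred: 9+6-3=12
Step 2: prey: 45+18-10=53; pred: 12+10-4=18
Step 3: prey: 53+21-19=55; pred: 18+19-7=30
Step 4: prey: 55+22-33=44; pred: 30+33-12=51
Step 5: prey: 44+17-44=17; pred: 51+44-20=75
Step 6: prey: 17+6-25=0; pred: 75+25-30=70
First extinction: prey at step 6

Answer: 6 prey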